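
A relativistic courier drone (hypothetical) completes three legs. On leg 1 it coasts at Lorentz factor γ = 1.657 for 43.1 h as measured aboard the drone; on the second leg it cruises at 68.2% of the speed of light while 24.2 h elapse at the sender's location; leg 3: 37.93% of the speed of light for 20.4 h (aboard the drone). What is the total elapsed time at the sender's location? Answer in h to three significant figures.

Leg 1: γ = 1.657; Δt_1 = 1.657 × 43.1 = 71.42 h.
Leg 2: 24.2 h is already measured at the sender's location.
Leg 3: β = 0.3793; γ = 1/√(1 − 0.3793²) = 1/√0.8561 = 1.081; Δt_3 = 1.081 × 20.4 = 22.05 h.
Total: 71.42 + 24.20 + 22.05 h.

Δt = 118 h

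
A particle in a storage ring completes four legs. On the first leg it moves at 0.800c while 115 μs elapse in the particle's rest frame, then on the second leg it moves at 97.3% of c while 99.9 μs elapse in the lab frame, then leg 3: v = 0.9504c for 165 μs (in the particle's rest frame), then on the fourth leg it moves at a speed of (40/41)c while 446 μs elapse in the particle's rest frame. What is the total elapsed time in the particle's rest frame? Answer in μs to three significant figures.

τ = 749 μs

Leg 1: 115 μs is already measured in the particle's rest frame.
Leg 2: β = 0.973; γ = 1/√(1 − 0.973²) = 1/√0.05327 = 4.333; τ_2 = 99.9/4.333 = 23.06 μs.
Leg 3: 165 μs is already measured in the particle's rest frame.
Leg 4: 446 μs is already measured in the particle's rest frame.
Total: 115.0 + 23.06 + 165.0 + 446.0 μs.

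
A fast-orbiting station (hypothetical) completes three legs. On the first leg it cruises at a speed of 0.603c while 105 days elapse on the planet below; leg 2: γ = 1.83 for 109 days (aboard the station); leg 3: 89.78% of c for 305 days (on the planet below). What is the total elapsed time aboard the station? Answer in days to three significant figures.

Leg 1: γ = 1/√(1 − 0.603²) = 1/√0.6364 = 1.254; τ_1 = 105/1.254 = 83.76 days.
Leg 2: 109 days is already measured aboard the station.
Leg 3: β = 0.8978; γ = 1/√(1 − 0.8978²) = 1/√0.1940 = 2.271; τ_3 = 305/2.271 = 134.3 days.
Total: 83.76 + 109.0 + 134.3 days.

τ = 327 days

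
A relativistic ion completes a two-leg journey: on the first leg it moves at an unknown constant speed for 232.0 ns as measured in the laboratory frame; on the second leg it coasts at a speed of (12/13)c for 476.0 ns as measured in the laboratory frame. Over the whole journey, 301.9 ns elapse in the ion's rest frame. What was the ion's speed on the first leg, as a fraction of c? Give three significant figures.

Leg 1: speed unknown; τ_1 = 232.0/γ_1.
Leg 2: γ = 1/√(1 − (12/13)²) = 13/5 = 2.600; τ_2 = 476.0/2.600 = 183.1 ns.
Total proper time: τ_1 + 183.1 = 301.9, so τ_1 = 301.9 − 183.1 = 118.8 ns.
γ_1 = 232.0/118.8 = 1.952; β = √(1 − 1/γ²) = √0.7377.

β = 0.859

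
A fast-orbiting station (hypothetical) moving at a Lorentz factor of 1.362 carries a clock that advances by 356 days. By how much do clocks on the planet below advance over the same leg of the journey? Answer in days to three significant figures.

γ = 1.362
The interval measured aboard the station is the proper time (both events occur at the same place in that frame); the lab-frame interval is Δt = γτ = 1.362 × 356 days.

Δt = 485 days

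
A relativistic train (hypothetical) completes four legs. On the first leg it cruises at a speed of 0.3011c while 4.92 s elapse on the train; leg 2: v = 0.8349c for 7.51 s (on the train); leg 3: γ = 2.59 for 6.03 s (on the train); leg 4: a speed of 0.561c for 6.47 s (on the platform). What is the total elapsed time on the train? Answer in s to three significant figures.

τ = 23.8 s

Leg 1: 4.92 s is already measured on the train.
Leg 2: 7.51 s is already measured on the train.
Leg 3: 6.03 s is already measured on the train.
Leg 4: γ = 1/√(1 − 0.561²) = 1/√0.6853 = 1.208; τ_4 = 6.47/1.208 = 5.356 s.
Total: 4.920 + 7.510 + 6.030 + 5.356 s.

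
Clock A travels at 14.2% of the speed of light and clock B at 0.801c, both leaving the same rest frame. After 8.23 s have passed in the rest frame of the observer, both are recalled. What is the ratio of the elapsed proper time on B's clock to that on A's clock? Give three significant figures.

τ_B/τ_A = 0.605

A: β = 0.142; γ = 1/√(1 − 0.142²) = 1/√0.9798 = 1.010. B: γ = 1/√(1 − 0.801²) = 1/√0.3584 = 1.670.
τ_A/τ_B = γ_B/γ_A = 1.670/1.010 = 1.653, so τ_B/τ_A = 0.6048.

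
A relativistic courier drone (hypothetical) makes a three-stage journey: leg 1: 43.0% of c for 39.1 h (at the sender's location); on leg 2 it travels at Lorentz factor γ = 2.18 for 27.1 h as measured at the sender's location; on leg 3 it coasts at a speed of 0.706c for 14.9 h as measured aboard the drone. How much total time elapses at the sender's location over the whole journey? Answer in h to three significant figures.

Δt = 87.2 h

Leg 1: 39.1 h is already measured at the sender's location.
Leg 2: 27.1 h is already measured at the sender's location.
Leg 3: γ = 1/√(1 − 0.706²) = 1/√0.5016 = 1.412; Δt_3 = 1.412 × 14.9 = 21.04 h.
Total: 39.10 + 27.10 + 21.04 h.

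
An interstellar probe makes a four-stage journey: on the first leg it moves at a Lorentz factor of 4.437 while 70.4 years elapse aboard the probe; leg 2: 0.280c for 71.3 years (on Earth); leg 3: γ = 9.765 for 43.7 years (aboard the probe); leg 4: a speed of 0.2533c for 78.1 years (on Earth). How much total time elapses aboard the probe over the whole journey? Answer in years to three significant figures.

Leg 1: 70.4 years is already measured aboard the probe.
Leg 2: γ = 1/√(1 − 0.280²) = 25/24 ≈ 1.042; τ_2 = 71.3/1.042 = 68.45 years.
Leg 3: 43.7 years is already measured aboard the probe.
Leg 4: γ = 1/√(1 − 0.2533²) = 1/√0.9358 = 1.034; τ_4 = 78.1/1.034 = 75.55 years.
Total: 70.40 + 68.45 + 43.70 + 75.55 years.

τ = 258 years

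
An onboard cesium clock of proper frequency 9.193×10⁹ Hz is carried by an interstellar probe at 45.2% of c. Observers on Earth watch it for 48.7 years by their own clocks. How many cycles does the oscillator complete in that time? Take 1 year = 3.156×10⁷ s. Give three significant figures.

N = 1.26×10¹⁹

β = 0.452; γ = 1/√(1 − 0.452²) = 1/√0.7957 = 1.121
During 48.7 years of lab time, the oscillator's proper time advances by τ = Δt/γ = 48.7/1.121 = 43.44 years = 1.371×10⁹ s.
N = f × τ = 9.193×10⁹ × 1.371×10⁹ = 1.260×10¹⁹.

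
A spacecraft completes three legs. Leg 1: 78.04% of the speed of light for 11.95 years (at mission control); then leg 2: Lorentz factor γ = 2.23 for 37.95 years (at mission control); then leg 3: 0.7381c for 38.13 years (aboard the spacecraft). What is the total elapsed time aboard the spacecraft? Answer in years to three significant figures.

Leg 1: β = 0.7804; γ = 1/√(1 − 0.7804²) = 1/√0.3910 = 1.599; τ_1 = 11.95/1.599 = 7.472 years.
Leg 2: γ = 2.23; τ_2 = 37.95/2.230 = 17.02 years.
Leg 3: 38.13 years is already measured aboard the spacecraft.
Total: 7.472 + 17.02 + 38.13 years.

τ = 62.6 years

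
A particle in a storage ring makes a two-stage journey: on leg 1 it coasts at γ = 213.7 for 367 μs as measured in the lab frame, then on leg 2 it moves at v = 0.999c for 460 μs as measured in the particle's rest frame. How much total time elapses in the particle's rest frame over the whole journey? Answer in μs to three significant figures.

Leg 1: γ = 213.7; τ_1 = 367/213.7 = 1.717 μs.
Leg 2: 460 μs is already measured in the particle's rest frame.
Total: 1.717 + 460.0 μs.

τ = 462 μs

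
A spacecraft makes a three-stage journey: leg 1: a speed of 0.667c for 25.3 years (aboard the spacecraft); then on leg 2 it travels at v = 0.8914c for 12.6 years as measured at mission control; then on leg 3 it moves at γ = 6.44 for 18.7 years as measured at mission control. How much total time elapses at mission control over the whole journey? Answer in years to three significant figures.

Leg 1: γ = 1/√(1 − 0.667²) = 1/√0.5551 = 1.342; Δt_1 = 1.342 × 25.3 = 33.96 years.
Leg 2: 12.6 years is already measured at mission control.
Leg 3: 18.7 years is already measured at mission control.
Total: 33.96 + 12.60 + 18.70 years.

Δt = 65.3 years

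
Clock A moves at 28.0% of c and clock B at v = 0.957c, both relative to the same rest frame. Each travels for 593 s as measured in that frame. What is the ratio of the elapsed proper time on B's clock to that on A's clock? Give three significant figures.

A: β = 0.280; γ = 1/√(1 − 0.280²) = 1/√0.9216 = 1.042. B: γ = 1/√(1 − 0.957²) = 1/√0.08415 = 3.447.
τ_A/τ_B = γ_B/γ_A = 3.447/1.042 = 3.309, so τ_B/τ_A = 0.3022.

τ_B/τ_A = 0.302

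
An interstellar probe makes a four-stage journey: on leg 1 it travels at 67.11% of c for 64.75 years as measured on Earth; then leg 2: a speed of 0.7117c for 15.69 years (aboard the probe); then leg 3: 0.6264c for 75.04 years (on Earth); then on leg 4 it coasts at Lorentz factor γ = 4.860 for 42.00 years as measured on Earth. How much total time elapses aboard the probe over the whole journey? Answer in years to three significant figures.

τ = 131 years

Leg 1: β = 0.6711; γ = 1/√(1 − 0.6711²) = 1/√0.5496 = 1.349; τ_1 = 64.75/1.349 = 48.00 years.
Leg 2: 15.69 years is already measured aboard the probe.
Leg 3: γ = 1/√(1 − 0.6264²) = 1/√0.6076 = 1.283; τ_3 = 75.04/1.283 = 58.49 years.
Leg 4: γ = 4.860; τ_4 = 42.00/4.860 = 8.642 years.
Total: 48.00 + 15.69 + 58.49 + 8.642 years.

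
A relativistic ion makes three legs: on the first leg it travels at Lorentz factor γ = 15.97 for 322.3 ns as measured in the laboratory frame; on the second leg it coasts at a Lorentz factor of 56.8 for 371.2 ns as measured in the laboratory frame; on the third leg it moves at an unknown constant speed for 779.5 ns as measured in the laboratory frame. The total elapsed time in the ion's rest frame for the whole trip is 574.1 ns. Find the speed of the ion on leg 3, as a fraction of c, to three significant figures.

Leg 1: γ = 15.97; τ_1 = 322.3/15.97 = 20.18 ns.
Leg 2: γ = 56.8; τ_2 = 371.2/56.80 = 6.535 ns.
Leg 3: speed unknown; τ_3 = 779.5/γ_3.
Total proper time: 20.18 + 6.535 + τ_3 = 574.1, so τ_3 = 574.1 − 26.72 = 547.4 ns.
γ_3 = 779.5/547.4 = 1.424; β = √(1 − 1/γ²) = √0.5069.

β = 0.712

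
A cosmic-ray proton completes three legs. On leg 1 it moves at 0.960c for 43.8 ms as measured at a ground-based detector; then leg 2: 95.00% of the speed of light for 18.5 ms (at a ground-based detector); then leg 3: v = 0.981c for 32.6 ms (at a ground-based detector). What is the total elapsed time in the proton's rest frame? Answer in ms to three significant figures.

τ = 24.4 ms

Leg 1: γ = 1/√(1 − 0.960²) = 25/7 ≈ 3.571; τ_1 = 43.8/3.571 = 12.26 ms.
Leg 2: β = 0.9500; γ = 1/√(1 − 0.9500²) = 1/√0.09750 = 3.203; τ_2 = 18.5/3.203 = 5.777 ms.
Leg 3: γ = 1/√(1 − 0.981²) = 1/√0.03764 = 5.154; τ_3 = 32.6/5.154 = 6.325 ms.
Total: 12.26 + 5.777 + 6.325 ms.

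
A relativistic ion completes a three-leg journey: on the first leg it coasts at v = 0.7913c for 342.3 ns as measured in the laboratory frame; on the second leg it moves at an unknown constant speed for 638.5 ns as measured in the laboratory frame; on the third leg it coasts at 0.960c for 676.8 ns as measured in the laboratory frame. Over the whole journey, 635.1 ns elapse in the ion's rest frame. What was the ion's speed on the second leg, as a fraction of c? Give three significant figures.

Leg 1: γ = 1/√(1 − 0.7913²) = 1/√0.3738 = 1.636; τ_1 = 342.3/1.636 = 209.3 ns.
Leg 2: speed unknown; τ_2 = 638.5/γ_2.
Leg 3: γ = 1/√(1 − 0.960²) = 25/7 ≈ 3.571; τ_3 = 676.8/3.571 = 189.5 ns.
Total proper time: 209.3 + τ_2 + 189.5 = 635.1, so τ_2 = 635.1 − 398.8 = 236.3 ns.
γ_2 = 638.5/236.3 = 2.702; β = √(1 − 1/γ²) = √0.8630.

β = 0.929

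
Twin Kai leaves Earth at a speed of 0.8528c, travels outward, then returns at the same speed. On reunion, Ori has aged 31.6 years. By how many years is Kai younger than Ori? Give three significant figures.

γ = 1/√(1 − 0.8528²) = 1/√0.2727 = 1.915
Kai's elapsed proper time: τ = 31.6/1.915 = 16.50 years.
Age gap = Δt − τ = 31.6 − 16.50 years.

Δt − τ = 15.1 years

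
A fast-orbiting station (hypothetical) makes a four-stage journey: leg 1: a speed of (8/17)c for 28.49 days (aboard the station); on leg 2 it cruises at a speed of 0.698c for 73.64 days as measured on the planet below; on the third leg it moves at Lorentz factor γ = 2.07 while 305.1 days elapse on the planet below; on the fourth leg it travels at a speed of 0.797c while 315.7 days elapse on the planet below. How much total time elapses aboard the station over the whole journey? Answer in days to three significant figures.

Leg 1: 28.49 days is already measured aboard the station.
Leg 2: γ = 1/√(1 − 0.698²) = 1/√0.5128 = 1.396; τ_2 = 73.64/1.396 = 52.73 days.
Leg 3: γ = 2.07; τ_3 = 305.1/2.070 = 147.4 days.
Leg 4: γ = 1/√(1 − 0.797²) = 1/√0.3648 = 1.656; τ_4 = 315.7/1.656 = 190.7 days.
Total: 28.49 + 52.73 + 147.4 + 190.7 days.

τ = 419 days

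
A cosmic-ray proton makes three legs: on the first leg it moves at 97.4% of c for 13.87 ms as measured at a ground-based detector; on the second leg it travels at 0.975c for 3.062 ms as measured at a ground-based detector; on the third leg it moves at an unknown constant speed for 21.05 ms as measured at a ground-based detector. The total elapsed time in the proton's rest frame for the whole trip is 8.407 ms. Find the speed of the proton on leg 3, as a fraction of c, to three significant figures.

Leg 1: β = 0.974; γ = 1/√(1 − 0.974²) = 1/√0.05132 = 4.414; τ_1 = 13.87/4.414 = 3.142 ms.
Leg 2: γ = 1/√(1 − 0.975²) = 1/√0.04938 = 4.500; τ_2 = 3.062/4.500 = 0.6804 ms.
Leg 3: speed unknown; τ_3 = 21.05/γ_3.
Total proper time: 3.142 + 0.6804 + τ_3 = 8.407, so τ_3 = 8.407 − 3.823 = 4.584 ms.
γ_3 = 21.05/4.584 = 4.592; β = √(1 − 1/γ²) = √0.9526.

β = 0.976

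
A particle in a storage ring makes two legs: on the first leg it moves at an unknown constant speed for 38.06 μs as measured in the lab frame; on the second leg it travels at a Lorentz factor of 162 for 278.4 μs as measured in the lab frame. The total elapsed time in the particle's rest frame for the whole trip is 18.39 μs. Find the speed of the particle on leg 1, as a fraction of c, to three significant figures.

Leg 1: speed unknown; τ_1 = 38.06/γ_1.
Leg 2: γ = 162; τ_2 = 278.4/162.0 = 1.719 μs.
Total proper time: τ_1 + 1.719 = 18.39, so τ_1 = 18.39 − 1.719 = 16.67 μs.
γ_1 = 38.06/16.67 = 2.283; β = √(1 − 1/γ²) = √0.8081.

β = 0.899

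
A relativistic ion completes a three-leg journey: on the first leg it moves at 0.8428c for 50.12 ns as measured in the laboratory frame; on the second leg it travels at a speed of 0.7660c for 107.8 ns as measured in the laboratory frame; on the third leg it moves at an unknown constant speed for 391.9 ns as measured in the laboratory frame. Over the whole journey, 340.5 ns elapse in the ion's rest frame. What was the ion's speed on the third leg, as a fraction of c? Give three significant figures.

Leg 1: γ = 1/√(1 − 0.8428²) = 1/√0.2897 = 1.858; τ_1 = 50.12/1.858 = 26.98 ns.
Leg 2: γ = 1/√(1 − 0.7660²) = 1/√0.4132 = 1.556; τ_2 = 107.8/1.556 = 69.30 ns.
Leg 3: speed unknown; τ_3 = 391.9/γ_3.
Total proper time: 26.98 + 69.30 + τ_3 = 340.5, so τ_3 = 340.5 − 96.27 = 244.2 ns.
γ_3 = 391.9/244.2 = 1.605; β = √(1 − 1/γ²) = √0.6116.

β = 0.782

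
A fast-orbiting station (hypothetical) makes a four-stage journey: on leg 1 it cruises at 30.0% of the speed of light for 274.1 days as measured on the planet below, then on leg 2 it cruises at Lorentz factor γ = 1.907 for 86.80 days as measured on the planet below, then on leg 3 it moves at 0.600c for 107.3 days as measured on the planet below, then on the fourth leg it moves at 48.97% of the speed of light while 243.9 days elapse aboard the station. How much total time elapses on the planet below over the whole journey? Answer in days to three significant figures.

Δt = 748 days

Leg 1: 274.1 days is already measured on the planet below.
Leg 2: 86.80 days is already measured on the planet below.
Leg 3: 107.3 days is already measured on the planet below.
Leg 4: β = 0.4897; γ = 1/√(1 − 0.4897²) = 1/√0.7602 = 1.147; Δt_4 = 1.147 × 243.9 = 279.7 days.
Total: 274.1 + 86.80 + 107.3 + 279.7 days.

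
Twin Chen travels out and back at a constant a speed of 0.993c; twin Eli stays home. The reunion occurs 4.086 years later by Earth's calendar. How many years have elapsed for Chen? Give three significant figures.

γ = 1/√(1 − 0.993²) = 1/√0.01395 = 8.466
Chen's clock measures proper time along the trip: τ = Δt/γ = 4.086/8.466 years.

τ = 0.483 years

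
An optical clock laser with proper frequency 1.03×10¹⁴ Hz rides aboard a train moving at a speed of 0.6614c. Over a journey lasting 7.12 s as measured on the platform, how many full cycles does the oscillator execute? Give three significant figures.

N = 5.50×10¹⁴

γ = 1/√(1 − 0.6614²) = 1/√0.5626 = 1.333
The oscillator's own cycle count is N = f × τ where τ is the proper time on the train. τ = Δt/γ = 7.12/1.333 = 5.340 s = 5.340×10⁰ s.
N = 1.03×10¹⁴ × 5.340×10⁰ = 5.500×10¹⁴.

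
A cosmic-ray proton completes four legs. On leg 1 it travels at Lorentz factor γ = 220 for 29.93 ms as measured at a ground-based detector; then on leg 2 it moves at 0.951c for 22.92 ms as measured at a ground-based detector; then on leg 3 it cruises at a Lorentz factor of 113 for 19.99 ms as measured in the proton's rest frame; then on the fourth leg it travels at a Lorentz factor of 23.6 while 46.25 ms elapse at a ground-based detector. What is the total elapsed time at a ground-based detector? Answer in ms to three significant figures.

Δt = 2360 ms

Leg 1: 29.93 ms is already measured at a ground-based detector.
Leg 2: 22.92 ms is already measured at a ground-based detector.
Leg 3: γ = 113; Δt_3 = 113.0 × 19.99 = 2259 ms.
Leg 4: 46.25 ms is already measured at a ground-based detector.
Total: 29.93 + 22.92 + 2259 + 46.25 ms.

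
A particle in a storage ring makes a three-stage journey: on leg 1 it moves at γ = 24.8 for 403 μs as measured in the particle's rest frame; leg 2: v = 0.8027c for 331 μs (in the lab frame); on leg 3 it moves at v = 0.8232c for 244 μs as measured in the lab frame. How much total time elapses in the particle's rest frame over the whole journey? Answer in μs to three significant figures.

τ = 739 μs

Leg 1: 403 μs is already measured in the particle's rest frame.
Leg 2: γ = 1/√(1 − 0.8027²) = 1/√0.3557 = 1.677; τ_2 = 331/1.677 = 197.4 μs.
Leg 3: γ = 1/√(1 − 0.8232²) = 1/√0.3223 = 1.761; τ_3 = 244/1.761 = 138.5 μs.
Total: 403.0 + 197.4 + 138.5 μs.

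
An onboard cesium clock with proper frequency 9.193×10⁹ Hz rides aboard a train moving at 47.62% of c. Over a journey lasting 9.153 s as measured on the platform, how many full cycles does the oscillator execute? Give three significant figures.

β = 0.4762; γ = 1/√(1 − 0.4762²) = 1/√0.7732 = 1.137
The oscillator's own cycle count is N = f × τ where τ is the proper time on the train. τ = Δt/γ = 9.153/1.137 = 8.049 s = 8.049×10⁰ s.
N = 9.193×10⁹ × 8.049×10⁰ = 7.399×10¹⁰.

N = 7.40×10¹⁰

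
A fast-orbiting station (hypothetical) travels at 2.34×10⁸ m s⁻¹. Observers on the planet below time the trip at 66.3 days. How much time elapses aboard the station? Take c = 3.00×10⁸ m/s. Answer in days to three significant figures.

τ = 41.5 days

β = 2.34×10⁸/3.00×10⁸ = 0.7800; γ = 1/√(1 − 0.7800²) = 1.598
The interval measured on the planet below is the dilated one; the clock aboard the station measures the proper time τ = Δt/γ = 66.3/1.598 days.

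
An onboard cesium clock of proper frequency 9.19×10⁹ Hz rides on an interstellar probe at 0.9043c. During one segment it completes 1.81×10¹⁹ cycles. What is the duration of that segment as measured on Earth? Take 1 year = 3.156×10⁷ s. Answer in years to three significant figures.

Δt = 146 years

γ = 1/√(1 − 0.9043²) = 1/√0.1822 = 2.342
Proper time for N cycles: τ = N/f = 1.81×10¹⁹/(9.19×10⁹) = 1.970×10⁹ s = 62.41 years.
Lab-frame duration Δt = γτ = 2.342 × 62.41 = 146.2 years.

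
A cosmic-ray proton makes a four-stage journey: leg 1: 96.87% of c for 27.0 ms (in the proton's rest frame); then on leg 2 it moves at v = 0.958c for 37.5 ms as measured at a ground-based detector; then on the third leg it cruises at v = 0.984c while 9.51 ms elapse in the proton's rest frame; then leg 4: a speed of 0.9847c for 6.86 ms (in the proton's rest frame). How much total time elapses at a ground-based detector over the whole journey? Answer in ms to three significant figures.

Δt = 239 ms

Leg 1: β = 0.9687; γ = 1/√(1 − 0.9687²) = 1/√0.06162 = 4.028; Δt_1 = 4.028 × 27.0 = 108.8 ms.
Leg 2: 37.5 ms is already measured at a ground-based detector.
Leg 3: γ = 1/√(1 − 0.984²) = 1/√0.03174 = 5.613; Δt_3 = 5.613 × 9.51 = 53.38 ms.
Leg 4: γ = 1/√(1 − 0.9847²) = 1/√0.03037 = 5.739; Δt_4 = 5.739 × 6.86 = 39.37 ms.
Total: 108.8 + 37.50 + 53.38 + 39.37 ms.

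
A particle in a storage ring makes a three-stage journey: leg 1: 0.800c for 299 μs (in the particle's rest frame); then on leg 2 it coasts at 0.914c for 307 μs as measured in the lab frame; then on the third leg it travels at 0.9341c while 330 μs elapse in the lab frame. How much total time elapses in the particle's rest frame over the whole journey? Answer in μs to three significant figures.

Leg 1: 299 μs is already measured in the particle's rest frame.
Leg 2: γ = 1/√(1 − 0.914²) = 1/√0.1646 = 2.465; τ_2 = 307/2.465 = 124.6 μs.
Leg 3: γ = 1/√(1 − 0.9341²) = 1/√0.1275 = 2.801; τ_3 = 330/2.801 = 117.8 μs.
Total: 299.0 + 124.6 + 117.8 μs.

τ = 541 μs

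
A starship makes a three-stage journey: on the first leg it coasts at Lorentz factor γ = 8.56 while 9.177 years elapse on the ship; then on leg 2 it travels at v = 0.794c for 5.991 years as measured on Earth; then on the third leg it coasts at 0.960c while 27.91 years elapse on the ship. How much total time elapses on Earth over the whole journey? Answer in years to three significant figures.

Leg 1: γ = 8.56; Δt_1 = 8.560 × 9.177 = 78.56 years.
Leg 2: 5.991 years is already measured on Earth.
Leg 3: γ = 1/√(1 − 0.960²) = 25/7 ≈ 3.571; Δt_3 = 3.571 × 27.91 = 99.68 years.
Total: 78.56 + 5.991 + 99.68 years.

Δt = 184 years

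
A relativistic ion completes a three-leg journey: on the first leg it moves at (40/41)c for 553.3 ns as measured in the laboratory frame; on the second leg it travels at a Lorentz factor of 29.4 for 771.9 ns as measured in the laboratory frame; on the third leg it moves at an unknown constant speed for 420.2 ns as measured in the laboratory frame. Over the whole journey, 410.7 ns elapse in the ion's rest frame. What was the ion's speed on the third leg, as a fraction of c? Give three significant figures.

Leg 1: γ = 1/√(1 − (40/41)²) = 41/9 ≈ 4.556; τ_1 = 553.3/4.556 = 121.5 ns.
Leg 2: γ = 29.4; τ_2 = 771.9/29.40 = 26.26 ns.
Leg 3: speed unknown; τ_3 = 420.2/γ_3.
Total proper time: 121.5 + 26.26 + τ_3 = 410.7, so τ_3 = 410.7 − 147.7 = 263.0 ns.
γ_3 = 420.2/263.0 = 1.598; β = √(1 − 1/γ²) = √0.6083.

β = 0.780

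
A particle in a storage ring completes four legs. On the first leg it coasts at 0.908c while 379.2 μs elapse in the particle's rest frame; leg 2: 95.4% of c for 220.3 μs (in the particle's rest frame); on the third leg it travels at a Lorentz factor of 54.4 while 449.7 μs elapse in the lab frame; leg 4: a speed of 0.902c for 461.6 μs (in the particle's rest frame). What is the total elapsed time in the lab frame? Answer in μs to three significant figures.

Δt = 3160 μs

Leg 1: γ = 1/√(1 − 0.908²) = 1/√0.1755 = 2.387; Δt_1 = 2.387 × 379.2 = 905.1 μs.
Leg 2: β = 0.954; γ = 1/√(1 − 0.954²) = 1/√0.08988 = 3.335; Δt_2 = 3.335 × 220.3 = 734.8 μs.
Leg 3: 449.7 μs is already measured in the lab frame.
Leg 4: γ = 1/√(1 − 0.902²) = 1/√0.1864 = 2.316; Δt_4 = 2.316 × 461.6 = 1069 μs.
Total: 905.1 + 734.8 + 449.7 + 1069 μs.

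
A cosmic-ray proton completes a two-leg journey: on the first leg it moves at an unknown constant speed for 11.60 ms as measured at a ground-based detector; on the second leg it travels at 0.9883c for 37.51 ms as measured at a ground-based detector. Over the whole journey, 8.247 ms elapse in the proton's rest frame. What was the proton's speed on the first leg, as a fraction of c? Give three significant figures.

β = 0.976

Leg 1: speed unknown; τ_1 = 11.60/γ_1.
Leg 2: γ = 1/√(1 − 0.9883²) = 1/√0.02326 = 6.556; τ_2 = 37.51/6.556 = 5.721 ms.
Total proper time: τ_1 + 5.721 = 8.247, so τ_1 = 8.247 − 5.721 = 2.526 ms.
γ_1 = 11.60/2.526 = 4.592; β = √(1 − 1/γ²) = √0.9526.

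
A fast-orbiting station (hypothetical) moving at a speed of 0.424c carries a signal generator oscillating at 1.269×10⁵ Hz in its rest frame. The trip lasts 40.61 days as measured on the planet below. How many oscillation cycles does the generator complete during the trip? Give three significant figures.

N = 4.03×10¹¹

γ = 1/√(1 − 0.424²) = 1/√0.8202 = 1.104
The oscillator's own cycle count is N = f × τ where τ is the proper time aboard the station. τ = Δt/γ = 40.61/1.104 = 36.78 days = 3.178×10⁶ s.
N = 1.269×10⁵ × 3.178×10⁶ = 4.033×10¹¹.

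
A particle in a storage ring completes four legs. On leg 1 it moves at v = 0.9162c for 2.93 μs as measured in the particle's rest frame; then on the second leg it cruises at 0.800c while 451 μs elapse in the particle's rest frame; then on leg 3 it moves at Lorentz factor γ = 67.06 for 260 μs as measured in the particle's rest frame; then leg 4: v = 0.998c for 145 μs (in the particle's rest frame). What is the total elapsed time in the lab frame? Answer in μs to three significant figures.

Leg 1: γ = 1/√(1 − 0.9162²) = 1/√0.1606 = 2.495; Δt_1 = 2.495 × 2.93 = 7.312 μs.
Leg 2: γ = 1/√(1 − 0.800²) = 5/3 ≈ 1.667; Δt_2 = 1.667 × 451 = 751.7 μs.
Leg 3: γ = 67.06; Δt_3 = 67.06 × 260 = 1.744×10⁴ μs.
Leg 4: γ = 1/√(1 − 0.998²) = 1/√0.003996 = 15.82; Δt_4 = 15.82 × 145 = 2294 μs.
Total: 7.312 + 751.7 + 1.744×10⁴ + 2294 μs.

Δt = 2.05×10⁴ μs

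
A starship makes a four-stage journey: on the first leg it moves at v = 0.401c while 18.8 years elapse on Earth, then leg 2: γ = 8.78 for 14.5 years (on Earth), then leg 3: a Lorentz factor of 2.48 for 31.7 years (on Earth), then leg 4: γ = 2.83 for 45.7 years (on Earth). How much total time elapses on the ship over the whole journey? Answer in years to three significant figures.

Leg 1: γ = 1/√(1 − 0.401²) = 1/√0.8392 = 1.092; τ_1 = 18.8/1.092 = 17.22 years.
Leg 2: γ = 8.78; τ_2 = 14.5/8.780 = 1.651 years.
Leg 3: γ = 2.48; τ_3 = 31.7/2.480 = 12.78 years.
Leg 4: γ = 2.83; τ_4 = 45.7/2.830 = 16.15 years.
Total: 17.22 + 1.651 + 12.78 + 16.15 years.

τ = 47.8 years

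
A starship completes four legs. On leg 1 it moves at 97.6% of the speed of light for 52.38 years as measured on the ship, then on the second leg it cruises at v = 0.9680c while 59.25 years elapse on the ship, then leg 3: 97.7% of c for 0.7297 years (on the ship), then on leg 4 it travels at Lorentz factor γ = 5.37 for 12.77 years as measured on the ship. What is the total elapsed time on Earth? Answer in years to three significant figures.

Leg 1: β = 0.976; γ = 1/√(1 − 0.976²) = 1/√0.04742 = 4.592; Δt_1 = 4.592 × 52.38 = 240.5 years.
Leg 2: γ = 1/√(1 − 0.9680²) = 1/√0.06298 = 3.985; Δt_2 = 3.985 × 59.25 = 236.1 years.
Leg 3: β = 0.977; γ = 1/√(1 − 0.977²) = 1/√0.04547 = 4.690; Δt_3 = 4.690 × 0.7297 = 3.422 years.
Leg 4: γ = 5.37; Δt_4 = 5.370 × 12.77 = 68.57 years.
Total: 240.5 + 236.1 + 3.422 + 68.57 years.

Δt = 549 years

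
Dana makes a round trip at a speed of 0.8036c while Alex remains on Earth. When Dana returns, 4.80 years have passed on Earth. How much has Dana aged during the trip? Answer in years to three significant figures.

τ = 2.86 years

γ = 1/√(1 − 0.8036²) = 1/√0.3542 = 1.680
Dana's clock measures proper time along the trip: τ = Δt/γ = 4.80/1.680 years.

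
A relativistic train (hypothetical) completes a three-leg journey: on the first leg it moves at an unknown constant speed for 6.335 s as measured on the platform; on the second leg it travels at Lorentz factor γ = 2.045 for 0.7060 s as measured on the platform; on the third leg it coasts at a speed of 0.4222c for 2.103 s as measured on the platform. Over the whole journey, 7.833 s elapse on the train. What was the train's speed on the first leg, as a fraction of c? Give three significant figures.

Leg 1: speed unknown; τ_1 = 6.335/γ_1.
Leg 2: γ = 2.045; τ_2 = 0.7060/2.045 = 0.3452 s.
Leg 3: γ = 1/√(1 − 0.4222²) = 1/√0.8217 = 1.103; τ_3 = 2.103/1.103 = 1.906 s.
Total proper time: τ_1 + 0.3452 + 1.906 = 7.833, so τ_1 = 7.833 − 2.252 = 5.581 s.
γ_1 = 6.335/5.581 = 1.135; β = √(1 − 1/γ²) = √0.2238.

β = 0.473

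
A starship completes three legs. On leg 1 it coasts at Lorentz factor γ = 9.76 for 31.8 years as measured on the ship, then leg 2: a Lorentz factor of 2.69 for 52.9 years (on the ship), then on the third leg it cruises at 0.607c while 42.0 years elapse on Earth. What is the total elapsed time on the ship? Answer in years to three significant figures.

τ = 118 years

Leg 1: 31.8 years is already measured on the ship.
Leg 2: 52.9 years is already measured on the ship.
Leg 3: γ = 1/√(1 − 0.607²) = 1/√0.6316 = 1.258; τ_3 = 42.0/1.258 = 33.38 years.
Total: 31.80 + 52.90 + 33.38 years.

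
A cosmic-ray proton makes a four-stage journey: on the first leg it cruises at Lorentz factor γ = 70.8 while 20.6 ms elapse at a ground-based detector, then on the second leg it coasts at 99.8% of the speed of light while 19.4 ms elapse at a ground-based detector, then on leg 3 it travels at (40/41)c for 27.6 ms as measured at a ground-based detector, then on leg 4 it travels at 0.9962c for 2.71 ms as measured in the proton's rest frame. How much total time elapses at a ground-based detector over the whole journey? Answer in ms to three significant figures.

Δt = 98.7 ms

Leg 1: 20.6 ms is already measured at a ground-based detector.
Leg 2: 19.4 ms is already measured at a ground-based detector.
Leg 3: 27.6 ms is already measured at a ground-based detector.
Leg 4: γ = 1/√(1 − 0.9962²) = 1/√0.007586 = 11.48; Δt_4 = 11.48 × 2.71 = 31.12 ms.
Total: 20.60 + 19.40 + 27.60 + 31.12 ms.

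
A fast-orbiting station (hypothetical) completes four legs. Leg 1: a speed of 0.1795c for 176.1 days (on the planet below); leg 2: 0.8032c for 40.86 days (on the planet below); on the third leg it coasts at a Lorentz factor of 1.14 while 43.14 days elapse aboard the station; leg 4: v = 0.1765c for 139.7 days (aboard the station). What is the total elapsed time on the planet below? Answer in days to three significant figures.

Δt = 408 days

Leg 1: 176.1 days is already measured on the planet below.
Leg 2: 40.86 days is already measured on the planet below.
Leg 3: γ = 1.14; Δt_3 = 1.140 × 43.14 = 49.18 days.
Leg 4: γ = 1/√(1 − 0.1765²) = 1/√0.9688 = 1.016; Δt_4 = 1.016 × 139.7 = 141.9 days.
Total: 176.1 + 40.86 + 49.18 + 141.9 days.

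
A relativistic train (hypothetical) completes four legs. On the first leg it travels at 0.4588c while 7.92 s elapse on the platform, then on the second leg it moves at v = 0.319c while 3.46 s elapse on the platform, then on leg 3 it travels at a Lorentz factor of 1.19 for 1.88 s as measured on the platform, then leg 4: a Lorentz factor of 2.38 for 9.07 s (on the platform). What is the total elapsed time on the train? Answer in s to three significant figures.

τ = 15.7 s

Leg 1: γ = 1/√(1 − 0.4588²) = 1/√0.7895 = 1.125; τ_1 = 7.92/1.125 = 7.037 s.
Leg 2: γ = 1/√(1 − 0.319²) = 1/√0.8982 = 1.055; τ_2 = 3.46/1.055 = 3.279 s.
Leg 3: γ = 1.19; τ_3 = 1.88/1.190 = 1.580 s.
Leg 4: γ = 2.38; τ_4 = 9.07/2.380 = 3.811 s.
Total: 7.037 + 3.279 + 1.580 + 3.811 s.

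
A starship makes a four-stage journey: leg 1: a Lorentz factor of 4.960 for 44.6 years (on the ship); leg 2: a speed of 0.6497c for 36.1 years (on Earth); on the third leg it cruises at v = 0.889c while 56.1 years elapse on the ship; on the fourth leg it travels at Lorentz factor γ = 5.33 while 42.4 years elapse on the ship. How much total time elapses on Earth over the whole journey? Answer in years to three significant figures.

Δt = 606 years

Leg 1: γ = 4.960; Δt_1 = 4.960 × 44.6 = 221.2 years.
Leg 2: 36.1 years is already measured on Earth.
Leg 3: γ = 1/√(1 − 0.889²) = 1/√0.2097 = 2.184; Δt_3 = 2.184 × 56.1 = 122.5 years.
Leg 4: γ = 5.33; Δt_4 = 5.330 × 42.4 = 226.0 years.
Total: 221.2 + 36.10 + 122.5 + 226.0 years.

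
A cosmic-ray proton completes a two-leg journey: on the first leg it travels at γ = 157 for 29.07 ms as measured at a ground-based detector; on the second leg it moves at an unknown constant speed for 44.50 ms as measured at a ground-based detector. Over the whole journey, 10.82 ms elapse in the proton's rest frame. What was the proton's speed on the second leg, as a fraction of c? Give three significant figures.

Leg 1: γ = 157; τ_1 = 29.07/157.0 = 0.1852 ms.
Leg 2: speed unknown; τ_2 = 44.50/γ_2.
Total proper time: 0.1852 + τ_2 = 10.82, so τ_2 = 10.82 − 0.1852 = 10.63 ms.
γ_2 = 44.50/10.63 = 4.184; β = √(1 − 1/γ²) = √0.9429.

β = 0.971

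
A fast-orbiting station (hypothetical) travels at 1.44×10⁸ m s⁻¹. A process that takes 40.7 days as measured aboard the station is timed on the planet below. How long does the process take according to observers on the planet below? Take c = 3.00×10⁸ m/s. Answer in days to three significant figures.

Δt = 46.4 days

β = 1.44×10⁸/3.00×10⁸ = 0.4800; γ = 1/√(1 − 0.4800²) = 1.140
The interval measured aboard the station is the proper time (both events occur at the same place in that frame); the lab-frame interval is Δt = γτ = 1.140 × 40.7 days.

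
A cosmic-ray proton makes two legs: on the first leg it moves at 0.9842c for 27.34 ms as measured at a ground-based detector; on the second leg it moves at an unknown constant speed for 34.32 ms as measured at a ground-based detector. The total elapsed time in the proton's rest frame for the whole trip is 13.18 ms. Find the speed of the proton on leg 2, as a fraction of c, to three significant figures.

Leg 1: γ = 1/√(1 − 0.9842²) = 1/√0.03135 = 5.648; τ_1 = 27.34/5.648 = 4.841 ms.
Leg 2: speed unknown; τ_2 = 34.32/γ_2.
Total proper time: 4.841 + τ_2 = 13.18, so τ_2 = 13.18 − 4.841 = 8.339 ms.
γ_2 = 34.32/8.339 = 4.116; β = √(1 − 1/γ²) = √0.9410.

β = 0.970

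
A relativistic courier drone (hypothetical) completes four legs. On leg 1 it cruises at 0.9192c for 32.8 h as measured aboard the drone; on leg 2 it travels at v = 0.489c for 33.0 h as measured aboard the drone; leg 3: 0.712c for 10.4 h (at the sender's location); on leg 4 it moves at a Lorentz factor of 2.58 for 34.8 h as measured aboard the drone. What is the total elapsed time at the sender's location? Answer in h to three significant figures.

Leg 1: γ = 1/√(1 − 0.9192²) = 1/√0.1551 = 2.539; Δt_1 = 2.539 × 32.8 = 83.29 h.
Leg 2: γ = 1/√(1 − 0.489²) = 1/√0.7609 = 1.146; Δt_2 = 1.146 × 33.0 = 37.83 h.
Leg 3: 10.4 h is already measured at the sender's location.
Leg 4: γ = 2.58; Δt_4 = 2.580 × 34.8 = 89.78 h.
Total: 83.29 + 37.83 + 10.40 + 89.78 h.

Δt = 221 h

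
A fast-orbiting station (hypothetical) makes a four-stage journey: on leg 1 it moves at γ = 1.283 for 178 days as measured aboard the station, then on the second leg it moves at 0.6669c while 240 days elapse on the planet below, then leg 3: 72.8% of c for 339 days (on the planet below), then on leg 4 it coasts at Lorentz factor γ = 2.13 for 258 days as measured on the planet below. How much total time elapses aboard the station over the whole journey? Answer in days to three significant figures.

Leg 1: 178 days is already measured aboard the station.
Leg 2: γ = 1/√(1 − 0.6669²) = 1/√0.5552 = 1.342; τ_2 = 240/1.342 = 178.8 days.
Leg 3: β = 0.728; γ = 1/√(1 − 0.728²) = 1/√0.4700 = 1.459; τ_3 = 339/1.459 = 232.4 days.
Leg 4: γ = 2.13; τ_4 = 258/2.130 = 121.1 days.
Total: 178.0 + 178.8 + 232.4 + 121.1 days.

τ = 710 days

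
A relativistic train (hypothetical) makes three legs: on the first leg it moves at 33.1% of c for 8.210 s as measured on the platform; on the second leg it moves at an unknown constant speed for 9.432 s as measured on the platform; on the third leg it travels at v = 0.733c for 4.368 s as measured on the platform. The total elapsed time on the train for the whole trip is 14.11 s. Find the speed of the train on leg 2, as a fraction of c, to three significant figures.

Leg 1: β = 0.331; γ = 1/√(1 − 0.331²) = 1/√0.8904 = 1.060; τ_1 = 8.210/1.060 = 7.747 s.
Leg 2: speed unknown; τ_2 = 9.432/γ_2.
Leg 3: γ = 1/√(1 − 0.733²) = 1/√0.4627 = 1.470; τ_3 = 4.368/1.470 = 2.971 s.
Total proper time: 7.747 + τ_2 + 2.971 = 14.11, so τ_2 = 14.11 − 10.72 = 3.392 s.
γ_2 = 9.432/3.392 = 2.781; β = √(1 − 1/γ²) = √0.8707.

β = 0.933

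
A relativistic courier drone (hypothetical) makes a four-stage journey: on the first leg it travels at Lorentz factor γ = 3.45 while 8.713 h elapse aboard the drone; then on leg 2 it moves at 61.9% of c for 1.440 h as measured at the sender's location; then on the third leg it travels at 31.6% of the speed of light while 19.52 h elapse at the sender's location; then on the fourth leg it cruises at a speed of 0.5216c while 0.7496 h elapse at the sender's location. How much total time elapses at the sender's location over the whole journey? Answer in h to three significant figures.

Δt = 51.8 h

Leg 1: γ = 3.45; Δt_1 = 3.450 × 8.713 = 30.06 h.
Leg 2: 1.440 h is already measured at the sender's location.
Leg 3: 19.52 h is already measured at the sender's location.
Leg 4: 0.7496 h is already measured at the sender's location.
Total: 30.06 + 1.440 + 19.52 + 0.7496 h.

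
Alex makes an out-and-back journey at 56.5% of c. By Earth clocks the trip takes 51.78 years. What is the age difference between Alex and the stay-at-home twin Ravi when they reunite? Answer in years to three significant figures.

Δt − τ = 9.06 years

β = 0.565; γ = 1/√(1 − 0.565²) = 1/√0.6808 = 1.212
Alex's elapsed proper time: τ = 51.78/1.212 = 42.72 years.
Age gap = Δt − τ = 51.78 − 42.72 years.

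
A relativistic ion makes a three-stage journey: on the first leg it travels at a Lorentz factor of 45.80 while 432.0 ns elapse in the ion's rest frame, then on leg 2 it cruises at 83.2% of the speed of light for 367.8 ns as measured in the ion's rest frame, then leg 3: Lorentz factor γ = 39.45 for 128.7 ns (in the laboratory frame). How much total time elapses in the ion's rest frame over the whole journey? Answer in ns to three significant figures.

τ = 803 ns

Leg 1: 432.0 ns is already measured in the ion's rest frame.
Leg 2: 367.8 ns is already measured in the ion's rest frame.
Leg 3: γ = 39.45; τ_3 = 128.7/39.45 = 3.262 ns.
Total: 432.0 + 367.8 + 3.262 ns.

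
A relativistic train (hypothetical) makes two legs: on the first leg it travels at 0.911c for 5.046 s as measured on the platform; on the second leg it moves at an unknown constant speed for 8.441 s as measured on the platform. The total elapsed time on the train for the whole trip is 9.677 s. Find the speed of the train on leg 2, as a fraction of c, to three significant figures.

β = 0.436

Leg 1: γ = 1/√(1 − 0.911²) = 1/√0.1701 = 2.425; τ_1 = 5.046/2.425 = 2.081 s.
Leg 2: speed unknown; τ_2 = 8.441/γ_2.
Total proper time: 2.081 + τ_2 = 9.677, so τ_2 = 9.677 − 2.081 = 7.596 s.
γ_2 = 8.441/7.596 = 1.111; β = √(1 − 1/γ²) = √0.1902.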